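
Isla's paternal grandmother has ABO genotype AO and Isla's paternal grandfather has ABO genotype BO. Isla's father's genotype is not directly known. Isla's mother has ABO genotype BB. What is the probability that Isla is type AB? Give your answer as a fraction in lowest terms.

1/4

Isla's father's ABO genotype from AO × BO: 1/4 AB, 1/4 AO, 1/4 BO, 1/4 OO.
Crossing each possibility with the mother BB and summing P(type AB): 1/4·1/2 + 1/4·1/2 + 1/4·0 + 1/4·0 = 1/4.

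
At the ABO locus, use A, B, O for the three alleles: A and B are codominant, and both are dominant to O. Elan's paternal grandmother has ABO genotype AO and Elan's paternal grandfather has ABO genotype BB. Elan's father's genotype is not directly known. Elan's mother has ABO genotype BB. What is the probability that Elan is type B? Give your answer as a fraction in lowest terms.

3/4

Elan's father's ABO genotype from AO × BB: 1/2 AB, 1/2 BO.
Crossing each possibility with the mother BB and summing P(type B): 1/2·1/2 + 1/2·1 = 3/4.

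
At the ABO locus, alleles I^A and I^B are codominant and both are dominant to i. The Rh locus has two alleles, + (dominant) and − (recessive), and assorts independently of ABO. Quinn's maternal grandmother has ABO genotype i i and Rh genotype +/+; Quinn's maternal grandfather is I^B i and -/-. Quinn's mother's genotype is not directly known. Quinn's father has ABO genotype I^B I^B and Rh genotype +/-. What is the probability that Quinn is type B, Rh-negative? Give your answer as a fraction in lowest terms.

Quinn's mother's ABO genotype from i i × I^B i: 1/2 I^B i, 1/2 i i.
Crossing each possibility with the father I^B I^B and summing P(type B): 1/2·1 + 1/2·1 = 1.
Similarly for Rh via the mother's Rh distribution: P(Rh-) = 1/4.
Independent loci: 1 × 1/4 = 1/4.

1/4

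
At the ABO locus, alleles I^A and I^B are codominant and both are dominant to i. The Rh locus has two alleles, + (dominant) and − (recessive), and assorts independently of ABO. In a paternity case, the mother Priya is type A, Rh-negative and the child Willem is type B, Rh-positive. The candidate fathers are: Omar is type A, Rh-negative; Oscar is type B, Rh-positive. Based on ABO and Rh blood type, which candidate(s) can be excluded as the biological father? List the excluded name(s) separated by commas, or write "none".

A candidate is excluded only if no genotype consistent with his phenotype could produce a type B, Rh-positive child with a type A, Rh-negative mother.
Omar (type A, Rh-): no genotype consistent with that phenotype can produce a type-B Rh+ child with a type-A mother.

Omar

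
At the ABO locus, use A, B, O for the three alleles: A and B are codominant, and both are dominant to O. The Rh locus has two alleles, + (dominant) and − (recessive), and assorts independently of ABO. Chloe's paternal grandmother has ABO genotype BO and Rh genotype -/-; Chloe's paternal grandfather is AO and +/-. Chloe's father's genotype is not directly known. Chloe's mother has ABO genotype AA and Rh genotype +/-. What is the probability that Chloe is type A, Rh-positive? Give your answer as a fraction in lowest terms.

Chloe's father's ABO genotype from BO × AO: 1/4 AB, 1/4 AO, 1/4 BO, 1/4 OO.
Crossing each possibility with the mother AA and summing P(type A): 1/4·1/2 + 1/4·1 + 1/4·1/2 + 1/4·1 = 3/4.
Similarly for Rh via the father's Rh distribution: P(Rh+) = 5/8.
Independent loci: 3/4 × 5/8 = 15/32.

15/32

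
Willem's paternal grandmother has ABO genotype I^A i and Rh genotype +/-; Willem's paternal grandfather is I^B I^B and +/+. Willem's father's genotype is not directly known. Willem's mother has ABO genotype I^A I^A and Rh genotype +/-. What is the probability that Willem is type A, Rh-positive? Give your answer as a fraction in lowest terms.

7/16

Willem's father's ABO genotype from I^A i × I^B I^B: 1/2 I^A I^B, 1/2 I^B i.
Crossing each possibility with the mother I^A I^A and summing P(type A): 1/2·1/2 + 1/2·1/2 = 1/2.
Similarly for Rh via the father's Rh distribution: P(Rh+) = 7/8.
Independent loci: 1/2 × 7/8 = 7/16.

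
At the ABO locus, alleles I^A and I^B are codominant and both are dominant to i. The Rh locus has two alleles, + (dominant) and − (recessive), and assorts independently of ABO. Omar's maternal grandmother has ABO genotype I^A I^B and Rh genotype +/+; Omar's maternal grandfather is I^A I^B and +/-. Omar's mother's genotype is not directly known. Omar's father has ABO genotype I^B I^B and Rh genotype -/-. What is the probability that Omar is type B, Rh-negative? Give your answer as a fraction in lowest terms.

Omar's mother's ABO genotype from I^A I^B × I^A I^B: 1/4 I^A I^A, 1/2 I^A I^B, 1/4 I^B I^B.
Crossing each possibility with the father I^B I^B and summing P(type B): 1/4·0 + 1/2·1/2 + 1/4·1 = 1/2.
Similarly for Rh via the mother's Rh distribution: P(Rh-) = 1/4.
Independent loci: 1/2 × 1/4 = 1/8.

1/8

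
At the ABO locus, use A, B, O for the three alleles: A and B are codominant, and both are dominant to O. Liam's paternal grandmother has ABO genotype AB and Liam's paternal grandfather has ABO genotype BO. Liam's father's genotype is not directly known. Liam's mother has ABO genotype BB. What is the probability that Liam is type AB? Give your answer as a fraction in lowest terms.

1/4

Liam's father's ABO genotype from AB × BO: 1/4 AB, 1/4 AO, 1/4 BB, 1/4 BO.
Crossing each possibility with the mother BB and summing P(type AB): 1/4·1/2 + 1/4·1/2 + 1/4·0 + 1/4·0 = 1/4.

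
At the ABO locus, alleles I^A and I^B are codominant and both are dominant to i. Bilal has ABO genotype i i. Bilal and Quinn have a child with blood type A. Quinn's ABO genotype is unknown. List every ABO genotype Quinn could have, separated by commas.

I^A I^A, I^A I^B, I^A i

For each candidate genotype of Quinn, check whether crossing it with i i can produce every observed child phenotype.
  I^A I^A → possible child types {A} ✓
  I^A I^B → possible child types {A, B} ✓
  I^A i → possible child types {O, A} ✓
  I^B I^B → possible child types {B} ✗
  I^B i → possible child types {O, B} ✗
  i i → possible child types {O} ✗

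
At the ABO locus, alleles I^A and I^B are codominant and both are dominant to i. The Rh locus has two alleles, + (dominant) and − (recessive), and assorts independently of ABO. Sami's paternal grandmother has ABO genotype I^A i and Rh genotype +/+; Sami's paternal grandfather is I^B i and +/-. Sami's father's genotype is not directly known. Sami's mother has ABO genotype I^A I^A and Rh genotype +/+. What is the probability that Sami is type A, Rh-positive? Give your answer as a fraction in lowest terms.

Sami's father's ABO genotype from I^A i × I^B i: 1/4 I^A I^B, 1/4 I^A i, 1/4 I^B i, 1/4 i i.
Crossing each possibility with the mother I^A I^A and summing P(type A): 1/4·1/2 + 1/4·1 + 1/4·1/2 + 1/4·1 = 3/4.
Similarly for Rh via the father's Rh distribution: P(Rh+) = 1.
Independent loci: 3/4 × 1 = 3/4.

3/4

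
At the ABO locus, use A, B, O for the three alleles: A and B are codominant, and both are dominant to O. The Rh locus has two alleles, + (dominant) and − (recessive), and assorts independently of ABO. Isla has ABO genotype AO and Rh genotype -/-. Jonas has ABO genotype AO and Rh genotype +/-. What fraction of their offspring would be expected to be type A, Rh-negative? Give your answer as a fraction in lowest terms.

3/8

ABO cross AO × AO → offspring phenotypes: 1/4 O, 3/4 A.
Rh cross -/- × +/- → 1/2 Rh+, 1/2 Rh-.
Independent loci: P(type A, Rh-negative) = 3/4 × 1/2 = 3/8.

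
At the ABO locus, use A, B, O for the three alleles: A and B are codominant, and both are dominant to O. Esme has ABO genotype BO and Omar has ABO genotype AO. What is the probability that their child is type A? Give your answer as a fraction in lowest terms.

ABO cross BO × AO → offspring phenotypes: 1/4 O, 1/4 A, 1/4 B, 1/4 AB.
So P(type A) = 1/4.

1/4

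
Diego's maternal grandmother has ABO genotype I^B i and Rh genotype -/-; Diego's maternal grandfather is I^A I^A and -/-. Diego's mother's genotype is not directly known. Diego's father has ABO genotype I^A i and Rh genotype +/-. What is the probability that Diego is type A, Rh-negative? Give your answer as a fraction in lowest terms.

5/16

Diego's mother's ABO genotype from I^B i × I^A I^A: 1/2 I^A I^B, 1/2 I^A i.
Crossing each possibility with the father I^A i and summing P(type A): 1/2·1/2 + 1/2·3/4 = 5/8.
Similarly for Rh via the mother's Rh distribution: P(Rh-) = 1/2.
Independent loci: 5/8 × 1/2 = 5/16.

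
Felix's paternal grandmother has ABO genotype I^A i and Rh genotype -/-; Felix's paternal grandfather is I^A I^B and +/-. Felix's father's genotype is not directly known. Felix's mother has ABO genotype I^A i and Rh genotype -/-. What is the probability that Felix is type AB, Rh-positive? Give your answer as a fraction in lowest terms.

1/32

Felix's father's ABO genotype from I^A i × I^A I^B: 1/4 I^A I^A, 1/4 I^A I^B, 1/4 I^A i, 1/4 I^B i.
Crossing each possibility with the mother I^A i and summing P(type AB): 1/4·0 + 1/4·1/4 + 1/4·0 + 1/4·1/4 = 1/8.
Similarly for Rh via the father's Rh distribution: P(Rh+) = 1/4.
Independent loci: 1/8 × 1/4 = 1/32.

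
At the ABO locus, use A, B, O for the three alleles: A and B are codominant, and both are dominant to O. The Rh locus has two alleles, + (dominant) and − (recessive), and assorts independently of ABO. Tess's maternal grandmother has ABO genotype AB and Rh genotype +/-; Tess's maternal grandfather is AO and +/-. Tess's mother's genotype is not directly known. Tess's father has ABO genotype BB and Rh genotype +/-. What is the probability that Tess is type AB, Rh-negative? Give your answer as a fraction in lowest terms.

Tess's mother's ABO genotype from AB × AO: 1/4 AA, 1/4 AB, 1/4 AO, 1/4 BO.
Crossing each possibility with the father BB and summing P(type AB): 1/4·1 + 1/4·1/2 + 1/4·1/2 + 1/4·0 = 1/2.
Similarly for Rh via the mother's Rh distribution: P(Rh-) = 1/4.
Independent loci: 1/2 × 1/4 = 1/8.

1/8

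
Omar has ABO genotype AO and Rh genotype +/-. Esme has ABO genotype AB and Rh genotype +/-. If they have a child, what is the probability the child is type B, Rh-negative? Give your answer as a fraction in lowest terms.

1/16

ABO cross AO × AB → offspring phenotypes: 1/2 A, 1/4 B, 1/4 AB.
Rh cross +/- × +/- → 3/4 Rh+, 1/4 Rh-.
Independent loci: P(type B, Rh-negative) = 1/4 × 1/4 = 1/16.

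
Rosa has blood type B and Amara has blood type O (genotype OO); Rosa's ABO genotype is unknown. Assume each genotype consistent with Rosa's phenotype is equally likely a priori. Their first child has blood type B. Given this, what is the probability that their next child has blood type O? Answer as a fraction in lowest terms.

1/6

Possible genotypes: Rosa ∈ {BB, BO}; Amara ∈ {OO}.
Weight each parental genotype pair by prior × P(type-B child):
  BB × OO: posterior weight 2/3; P(next child type O) = 0.
  BO × OO: posterior weight 1/3; P(next child type O) = 1/2.
Weighted sum = 1/6.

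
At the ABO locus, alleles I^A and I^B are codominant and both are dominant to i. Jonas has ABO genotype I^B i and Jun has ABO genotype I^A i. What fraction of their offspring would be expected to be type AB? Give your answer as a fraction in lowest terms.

ABO cross I^B i × I^A i → offspring phenotypes: 1/4 O, 1/4 A, 1/4 B, 1/4 AB.
So P(type AB) = 1/4.

1/4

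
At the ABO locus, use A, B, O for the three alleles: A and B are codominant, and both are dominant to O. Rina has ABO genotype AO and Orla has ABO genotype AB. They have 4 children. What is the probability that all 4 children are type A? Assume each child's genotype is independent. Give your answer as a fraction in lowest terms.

1/16

ABO cross AO × AB → 1/2 A, 1/4 B, 1/4 AB.
So P(type A) = 1/2 per child.
All 4 independent: (1/2)^4 = 1/16.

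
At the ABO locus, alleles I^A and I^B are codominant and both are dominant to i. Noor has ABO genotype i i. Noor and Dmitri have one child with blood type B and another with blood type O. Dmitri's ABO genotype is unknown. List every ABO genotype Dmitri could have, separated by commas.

I^B i

For each candidate genotype of Dmitri, check whether crossing it with i i can produce every observed child phenotype.
  I^A I^A → possible child types {A} ✗
  I^A I^B → possible child types {A, B} ✗
  I^A i → possible child types {O, A} ✗
  I^B I^B → possible child types {B} ✗
  I^B i → possible child types {O, B} ✓
  i i → possible child types {O} ✗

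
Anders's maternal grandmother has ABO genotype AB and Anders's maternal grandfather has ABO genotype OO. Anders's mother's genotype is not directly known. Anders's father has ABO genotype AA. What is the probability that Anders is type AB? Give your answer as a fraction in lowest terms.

1/4

Anders's mother's ABO genotype from AB × OO: 1/2 AO, 1/2 BO.
Crossing each possibility with the father AA and summing P(type AB): 1/2·0 + 1/2·1/2 = 1/4.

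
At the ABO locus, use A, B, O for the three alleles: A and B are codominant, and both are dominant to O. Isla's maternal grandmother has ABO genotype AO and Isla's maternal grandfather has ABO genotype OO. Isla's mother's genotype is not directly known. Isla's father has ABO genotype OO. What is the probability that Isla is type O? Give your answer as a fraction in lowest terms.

Isla's mother's ABO genotype from AO × OO: 1/2 AO, 1/2 OO.
Crossing each possibility with the father OO and summing P(type O): 1/2·1/2 + 1/2·1 = 3/4.

3/4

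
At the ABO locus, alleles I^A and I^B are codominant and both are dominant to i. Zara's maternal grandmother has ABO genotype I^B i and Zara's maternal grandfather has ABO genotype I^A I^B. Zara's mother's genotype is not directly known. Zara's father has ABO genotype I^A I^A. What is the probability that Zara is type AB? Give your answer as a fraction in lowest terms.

Zara's mother's ABO genotype from I^B i × I^A I^B: 1/4 I^A I^B, 1/4 I^A i, 1/4 I^B I^B, 1/4 I^B i.
Crossing each possibility with the father I^A I^A and summing P(type AB): 1/4·1/2 + 1/4·0 + 1/4·1 + 1/4·1/2 = 1/2.

1/2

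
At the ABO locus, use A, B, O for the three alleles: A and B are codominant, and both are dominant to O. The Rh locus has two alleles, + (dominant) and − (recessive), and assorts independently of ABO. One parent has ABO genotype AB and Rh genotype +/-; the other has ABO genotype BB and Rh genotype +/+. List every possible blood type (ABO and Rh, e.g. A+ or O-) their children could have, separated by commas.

Gametes from AB × BB give offspring ABO genotypes AB, BB, i.e. phenotypes B, AB.
Rh cross +/- × +/+ → phenotypes Rh+.
Combining independently: B+, AB+.

B+, AB+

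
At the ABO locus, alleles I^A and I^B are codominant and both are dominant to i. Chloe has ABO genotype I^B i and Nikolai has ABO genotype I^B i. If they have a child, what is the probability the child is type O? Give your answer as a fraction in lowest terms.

1/4

ABO cross I^B i × I^B i → offspring phenotypes: 1/4 O, 3/4 B.
So P(type O) = 1/4.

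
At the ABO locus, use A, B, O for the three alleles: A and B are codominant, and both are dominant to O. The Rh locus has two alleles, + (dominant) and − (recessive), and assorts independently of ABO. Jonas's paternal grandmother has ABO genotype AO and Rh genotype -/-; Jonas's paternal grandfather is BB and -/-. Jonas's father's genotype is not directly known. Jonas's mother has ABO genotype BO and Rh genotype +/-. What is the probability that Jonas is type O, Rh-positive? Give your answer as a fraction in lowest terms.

Jonas's father's ABO genotype from AO × BB: 1/2 AB, 1/2 BO.
Crossing each possibility with the mother BO and summing P(type O): 1/2·0 + 1/2·1/4 = 1/8.
Similarly for Rh via the father's Rh distribution: P(Rh+) = 1/2.
Independent loci: 1/8 × 1/2 = 1/16.

1/16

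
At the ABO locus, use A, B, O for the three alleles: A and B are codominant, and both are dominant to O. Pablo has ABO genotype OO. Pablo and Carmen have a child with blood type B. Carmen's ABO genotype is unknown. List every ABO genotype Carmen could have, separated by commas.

For each candidate genotype of Carmen, check whether crossing it with OO can produce every observed child phenotype.
  AA → possible child types {A} ✗
  AB → possible child types {A, B} ✓
  AO → possible child types {O, A} ✗
  BB → possible child types {B} ✓
  BO → possible child types {O, B} ✓
  OO → possible child types {O} ✗

AB, BB, BO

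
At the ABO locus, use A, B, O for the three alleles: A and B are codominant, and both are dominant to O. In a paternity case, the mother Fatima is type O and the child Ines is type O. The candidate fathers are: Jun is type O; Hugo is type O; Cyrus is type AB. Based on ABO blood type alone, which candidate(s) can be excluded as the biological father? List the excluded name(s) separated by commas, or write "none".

A candidate is excluded only if no genotype consistent with his phenotype could produce a type O child with a type O mother.
Cyrus (type AB): no genotype consistent with that phenotype can produce a type-O child with a type-O mother.

Cyrus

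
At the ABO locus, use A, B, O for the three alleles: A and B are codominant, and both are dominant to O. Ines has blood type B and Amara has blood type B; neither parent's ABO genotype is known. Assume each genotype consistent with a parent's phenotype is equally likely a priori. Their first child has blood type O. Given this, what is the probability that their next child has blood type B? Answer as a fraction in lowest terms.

3/4

Possible genotypes: Ines ∈ {BB, BO}; Amara ∈ {BB, BO}.
Weight each parental genotype pair by prior × P(type-O child):
  BO × BO: posterior weight 1; P(next child type B) = 3/4.
Weighted sum = 3/4.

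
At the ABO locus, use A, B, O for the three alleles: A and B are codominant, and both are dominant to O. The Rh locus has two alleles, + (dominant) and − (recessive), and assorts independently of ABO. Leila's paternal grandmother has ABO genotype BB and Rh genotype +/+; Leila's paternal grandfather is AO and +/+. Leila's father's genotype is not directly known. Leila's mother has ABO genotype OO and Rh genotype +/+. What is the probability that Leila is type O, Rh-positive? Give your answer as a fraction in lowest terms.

Leila's father's ABO genotype from BB × AO: 1/2 AB, 1/2 BO.
Crossing each possibility with the mother OO and summing P(type O): 1/2·0 + 1/2·1/2 = 1/4.
Similarly for Rh via the father's Rh distribution: P(Rh+) = 1.
Independent loci: 1/4 × 1 = 1/4.

1/4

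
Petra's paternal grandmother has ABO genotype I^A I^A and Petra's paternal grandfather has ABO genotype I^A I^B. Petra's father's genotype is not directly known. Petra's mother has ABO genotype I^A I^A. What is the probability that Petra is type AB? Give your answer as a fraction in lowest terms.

Petra's father's ABO genotype from I^A I^A × I^A I^B: 1/2 I^A I^A, 1/2 I^A I^B.
Crossing each possibility with the mother I^A I^A and summing P(type AB): 1/2·0 + 1/2·1/2 = 1/4.

1/4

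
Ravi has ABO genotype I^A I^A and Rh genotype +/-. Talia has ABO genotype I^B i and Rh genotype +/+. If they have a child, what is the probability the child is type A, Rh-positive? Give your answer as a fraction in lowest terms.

ABO cross I^A I^A × I^B i → offspring phenotypes: 1/2 A, 1/2 AB.
Rh cross +/- × +/+ → 1 Rh+.
Independent loci: P(type A, Rh-positive) = 1/2 × 1 = 1/2.

1/2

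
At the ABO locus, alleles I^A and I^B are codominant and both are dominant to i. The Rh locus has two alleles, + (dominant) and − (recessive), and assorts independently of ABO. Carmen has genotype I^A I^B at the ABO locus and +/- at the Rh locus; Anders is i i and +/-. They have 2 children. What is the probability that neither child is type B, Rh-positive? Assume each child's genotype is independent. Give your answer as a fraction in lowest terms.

ABO cross I^A I^B × i i → 1/2 A, 1/2 B.
Rh cross +/- × +/- → 3/4 Rh+, 1/4 Rh-; so P(type B, Rh-positive) = 1/2 × 3/4 = 3/8 per child.
P(not type B, Rh-positive) = 5/8 for one child; (5/8)^2 = 25/64.

25/64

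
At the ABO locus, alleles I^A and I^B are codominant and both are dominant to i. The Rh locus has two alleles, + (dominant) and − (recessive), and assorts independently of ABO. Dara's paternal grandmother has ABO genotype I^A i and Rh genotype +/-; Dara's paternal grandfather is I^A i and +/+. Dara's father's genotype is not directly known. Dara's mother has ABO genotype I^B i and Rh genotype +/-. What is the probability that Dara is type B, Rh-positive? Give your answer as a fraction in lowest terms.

Dara's father's ABO genotype from I^A i × I^A i: 1/4 I^A I^A, 1/2 I^A i, 1/4 i i.
Crossing each possibility with the mother I^B i and summing P(type B): 1/4·0 + 1/2·1/4 + 1/4·1/2 = 1/4.
Similarly for Rh via the father's Rh distribution: P(Rh+) = 7/8.
Independent loci: 1/4 × 7/8 = 7/32.

7/32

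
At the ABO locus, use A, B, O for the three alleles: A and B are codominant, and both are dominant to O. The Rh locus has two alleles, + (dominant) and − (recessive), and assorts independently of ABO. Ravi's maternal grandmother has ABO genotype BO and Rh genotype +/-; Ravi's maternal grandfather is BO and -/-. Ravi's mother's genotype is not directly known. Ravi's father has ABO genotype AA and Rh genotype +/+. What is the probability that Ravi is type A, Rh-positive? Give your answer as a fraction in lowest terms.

Ravi's mother's ABO genotype from BO × BO: 1/4 BB, 1/2 BO, 1/4 OO.
Crossing each possibility with the father AA and summing P(type A): 1/4·0 + 1/2·1/2 + 1/4·1 = 1/2.
Similarly for Rh via the mother's Rh distribution: P(Rh+) = 1.
Independent loci: 1/2 × 1 = 1/2.

1/2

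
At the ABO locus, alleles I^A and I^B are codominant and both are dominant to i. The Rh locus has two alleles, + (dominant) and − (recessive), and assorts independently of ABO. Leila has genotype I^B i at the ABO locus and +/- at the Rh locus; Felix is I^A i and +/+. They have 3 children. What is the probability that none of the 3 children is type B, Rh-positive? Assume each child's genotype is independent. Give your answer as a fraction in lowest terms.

27/64

ABO cross I^B i × I^A i → 1/4 O, 1/4 A, 1/4 B, 1/4 AB.
Rh cross +/- × +/+ → 1 Rh+; so P(type B, Rh-positive) = 1/4 × 1 = 1/4 per child.
P(not type B, Rh-positive) = 3/4 for one child; (3/4)^3 = 27/64.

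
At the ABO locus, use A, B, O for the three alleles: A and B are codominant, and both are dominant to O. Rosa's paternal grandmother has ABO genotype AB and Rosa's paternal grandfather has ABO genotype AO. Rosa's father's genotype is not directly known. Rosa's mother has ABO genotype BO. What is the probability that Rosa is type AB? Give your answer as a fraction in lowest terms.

1/4

Rosa's father's ABO genotype from AB × AO: 1/4 AA, 1/4 AB, 1/4 AO, 1/4 BO.
Crossing each possibility with the mother BO and summing P(type AB): 1/4·1/2 + 1/4·1/4 + 1/4·1/4 + 1/4·0 = 1/4.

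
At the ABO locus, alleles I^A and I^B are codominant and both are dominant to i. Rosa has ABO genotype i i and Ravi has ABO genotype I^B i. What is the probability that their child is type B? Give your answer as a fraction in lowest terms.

ABO cross i i × I^B i → offspring phenotypes: 1/2 O, 1/2 B.
So P(type B) = 1/2.

1/2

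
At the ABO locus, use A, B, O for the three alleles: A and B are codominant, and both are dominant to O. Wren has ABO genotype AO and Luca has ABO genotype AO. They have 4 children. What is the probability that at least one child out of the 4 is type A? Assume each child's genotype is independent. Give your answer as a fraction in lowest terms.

255/256

ABO cross AO × AO → 1/4 O, 3/4 A.
So P(type A) = 3/4 per child.
P(none) = (1/4)^4 = 1/256; P(at least one) = 1 − 1/256 = 255/256.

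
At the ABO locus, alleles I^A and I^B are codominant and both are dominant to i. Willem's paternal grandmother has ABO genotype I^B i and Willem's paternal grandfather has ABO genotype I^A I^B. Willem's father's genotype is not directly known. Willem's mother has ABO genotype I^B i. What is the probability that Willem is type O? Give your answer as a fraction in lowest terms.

Willem's father's ABO genotype from I^B i × I^A I^B: 1/4 I^A I^B, 1/4 I^A i, 1/4 I^B I^B, 1/4 I^B i.
Crossing each possibility with the mother I^B i and summing P(type O): 1/4·0 + 1/4·1/4 + 1/4·0 + 1/4·1/4 = 1/8.

1/8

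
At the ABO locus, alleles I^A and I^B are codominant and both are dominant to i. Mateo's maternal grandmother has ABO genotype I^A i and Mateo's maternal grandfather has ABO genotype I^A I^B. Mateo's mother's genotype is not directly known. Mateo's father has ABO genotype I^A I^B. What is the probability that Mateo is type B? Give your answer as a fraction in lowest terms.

1/4

Mateo's mother's ABO genotype from I^A i × I^A I^B: 1/4 I^A I^A, 1/4 I^A I^B, 1/4 I^A i, 1/4 I^B i.
Crossing each possibility with the father I^A I^B and summing P(type B): 1/4·0 + 1/4·1/4 + 1/4·1/4 + 1/4·1/2 = 1/4.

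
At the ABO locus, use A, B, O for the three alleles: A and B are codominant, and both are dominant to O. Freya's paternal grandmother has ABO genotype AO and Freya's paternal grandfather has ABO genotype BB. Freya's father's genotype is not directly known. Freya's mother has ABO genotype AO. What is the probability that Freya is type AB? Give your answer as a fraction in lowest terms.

Freya's father's ABO genotype from AO × BB: 1/2 AB, 1/2 BO.
Crossing each possibility with the mother AO and summing P(type AB): 1/2·1/4 + 1/2·1/4 = 1/4.

1/4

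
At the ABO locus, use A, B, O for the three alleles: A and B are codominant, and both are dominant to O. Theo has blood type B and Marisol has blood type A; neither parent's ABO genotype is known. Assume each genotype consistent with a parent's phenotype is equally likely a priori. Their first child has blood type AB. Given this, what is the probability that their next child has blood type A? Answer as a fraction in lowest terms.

5/36

Possible genotypes: Theo ∈ {BB, BO}; Marisol ∈ {AA, AO}.
Weight each parental genotype pair by prior × P(type-AB child):
  BB × AA: posterior weight 4/9; P(next child type A) = 0.
  BB × AO: posterior weight 2/9; P(next child type A) = 0.
  BO × AA: posterior weight 2/9; P(next child type A) = 1/2.
  BO × AO: posterior weight 1/9; P(next child type A) = 1/4.
Weighted sum = 5/36.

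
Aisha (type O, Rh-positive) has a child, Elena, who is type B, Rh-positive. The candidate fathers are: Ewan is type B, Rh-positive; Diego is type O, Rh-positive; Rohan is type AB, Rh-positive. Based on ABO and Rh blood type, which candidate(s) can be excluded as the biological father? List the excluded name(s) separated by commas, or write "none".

A candidate is excluded only if no genotype consistent with his phenotype could produce a type B, Rh-positive child with a type O, Rh-positive mother.
Diego (type O, Rh+): no genotype consistent with that phenotype can produce a type-B Rh+ child with a type-O mother.

Diego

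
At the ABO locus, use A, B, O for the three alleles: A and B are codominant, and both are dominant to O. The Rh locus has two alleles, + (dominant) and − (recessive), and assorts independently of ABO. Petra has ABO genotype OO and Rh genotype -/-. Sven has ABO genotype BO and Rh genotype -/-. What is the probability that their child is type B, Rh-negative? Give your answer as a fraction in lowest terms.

1/2

ABO cross OO × BO → offspring phenotypes: 1/2 O, 1/2 B.
Rh cross -/- × -/- → 1 Rh-.
Independent loci: P(type B, Rh-negative) = 1/2 × 1 = 1/2.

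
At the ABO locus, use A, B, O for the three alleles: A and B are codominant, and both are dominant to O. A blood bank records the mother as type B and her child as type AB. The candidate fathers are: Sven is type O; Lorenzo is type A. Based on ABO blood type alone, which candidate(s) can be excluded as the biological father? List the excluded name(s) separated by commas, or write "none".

Sven

A candidate is excluded only if no genotype consistent with his phenotype could produce a type AB child with a type B mother.
Sven (type O): no genotype consistent with that phenotype can produce a type-AB child with a type-B mother.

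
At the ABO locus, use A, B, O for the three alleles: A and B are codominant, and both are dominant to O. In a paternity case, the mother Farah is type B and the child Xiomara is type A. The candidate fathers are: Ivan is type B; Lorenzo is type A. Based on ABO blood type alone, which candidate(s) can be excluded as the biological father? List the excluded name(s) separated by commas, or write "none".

Ivan

A candidate is excluded only if no genotype consistent with his phenotype could produce a type A child with a type B mother.
Ivan (type B): no genotype consistent with that phenotype can produce a type-A child with a type-B mother.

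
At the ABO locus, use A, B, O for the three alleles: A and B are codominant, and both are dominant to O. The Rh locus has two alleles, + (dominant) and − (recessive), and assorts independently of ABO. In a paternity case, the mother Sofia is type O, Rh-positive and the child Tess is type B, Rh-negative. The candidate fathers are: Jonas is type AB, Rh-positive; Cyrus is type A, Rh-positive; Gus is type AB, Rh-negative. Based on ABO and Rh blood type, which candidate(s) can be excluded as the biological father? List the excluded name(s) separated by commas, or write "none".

A candidate is excluded only if no genotype consistent with his phenotype could produce a type B, Rh-negative child with a type O, Rh-positive mother.
Cyrus (type A, Rh+): no genotype consistent with that phenotype can produce a type-B Rh- child with a type-O mother.

Cyrus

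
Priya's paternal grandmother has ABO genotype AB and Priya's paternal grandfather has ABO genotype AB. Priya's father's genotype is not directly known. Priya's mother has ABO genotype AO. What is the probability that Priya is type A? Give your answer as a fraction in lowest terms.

Priya's father's ABO genotype from AB × AB: 1/4 AA, 1/2 AB, 1/4 BB.
Crossing each possibility with the mother AO and summing P(type A): 1/4·1 + 1/2·1/2 + 1/4·0 = 1/2.

1/2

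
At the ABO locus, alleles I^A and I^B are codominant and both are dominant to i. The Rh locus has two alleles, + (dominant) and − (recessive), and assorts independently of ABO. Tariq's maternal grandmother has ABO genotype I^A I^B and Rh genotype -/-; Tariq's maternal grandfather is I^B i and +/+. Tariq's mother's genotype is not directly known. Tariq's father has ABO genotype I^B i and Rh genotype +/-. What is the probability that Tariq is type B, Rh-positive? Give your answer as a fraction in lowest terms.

15/32

Tariq's mother's ABO genotype from I^A I^B × I^B i: 1/4 I^A I^B, 1/4 I^A i, 1/4 I^B I^B, 1/4 I^B i.
Crossing each possibility with the father I^B i and summing P(type B): 1/4·1/2 + 1/4·1/4 + 1/4·1 + 1/4·3/4 = 5/8.
Similarly for Rh via the mother's Rh distribution: P(Rh+) = 3/4.
Independent loci: 5/8 × 3/4 = 15/32.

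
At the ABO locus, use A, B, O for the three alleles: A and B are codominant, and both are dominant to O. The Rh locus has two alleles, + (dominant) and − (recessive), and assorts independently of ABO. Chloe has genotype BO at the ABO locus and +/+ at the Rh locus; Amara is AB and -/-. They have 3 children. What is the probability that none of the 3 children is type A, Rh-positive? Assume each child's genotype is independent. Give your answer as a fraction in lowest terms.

ABO cross BO × AB → 1/4 A, 1/2 B, 1/4 AB.
Rh cross +/+ × -/- → 1 Rh+; so P(type A, Rh-positive) = 1/4 × 1 = 1/4 per child.
P(not type A, Rh-positive) = 3/4 for one child; (3/4)^3 = 27/64.

27/64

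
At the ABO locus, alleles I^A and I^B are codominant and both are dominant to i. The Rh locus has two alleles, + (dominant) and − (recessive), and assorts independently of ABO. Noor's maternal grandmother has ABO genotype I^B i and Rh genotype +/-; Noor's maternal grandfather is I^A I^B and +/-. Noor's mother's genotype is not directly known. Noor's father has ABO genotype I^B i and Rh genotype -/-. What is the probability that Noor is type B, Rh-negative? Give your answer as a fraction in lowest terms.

5/16

Noor's mother's ABO genotype from I^B i × I^A I^B: 1/4 I^A I^B, 1/4 I^A i, 1/4 I^B I^B, 1/4 I^B i.
Crossing each possibility with the father I^B i and summing P(type B): 1/4·1/2 + 1/4·1/4 + 1/4·1 + 1/4·3/4 = 5/8.
Similarly for Rh via the mother's Rh distribution: P(Rh-) = 1/2.
Independent loci: 5/8 × 1/2 = 5/16.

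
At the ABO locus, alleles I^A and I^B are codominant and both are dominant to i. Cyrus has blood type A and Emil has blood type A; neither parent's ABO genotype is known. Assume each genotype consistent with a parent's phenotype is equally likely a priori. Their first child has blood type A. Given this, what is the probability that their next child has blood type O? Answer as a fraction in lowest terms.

Possible genotypes: Cyrus ∈ {I^A I^A, I^A i}; Emil ∈ {I^A I^A, I^A i}.
Weight each parental genotype pair by prior × P(type-A child):
  I^A I^A × I^A I^A: posterior weight 4/15; P(next child type O) = 0.
  I^A I^A × I^A i: posterior weight 4/15; P(next child type O) = 0.
  I^A i × I^A I^A: posterior weight 4/15; P(next child type O) = 0.
  I^A i × I^A i: posterior weight 1/5; P(next child type O) = 1/4.
Weighted sum = 1/20.

1/20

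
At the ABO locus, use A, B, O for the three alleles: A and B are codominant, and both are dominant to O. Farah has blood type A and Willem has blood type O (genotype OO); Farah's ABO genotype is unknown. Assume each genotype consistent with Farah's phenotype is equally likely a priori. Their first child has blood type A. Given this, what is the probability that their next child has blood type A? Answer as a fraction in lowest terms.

Possible genotypes: Farah ∈ {AA, AO}; Willem ∈ {OO}.
Weight each parental genotype pair by prior × P(type-A child):
  AA × OO: posterior weight 2/3; P(next child type A) = 1.
  AO × OO: posterior weight 1/3; P(next child type A) = 1/2.
Weighted sum = 5/6.

5/6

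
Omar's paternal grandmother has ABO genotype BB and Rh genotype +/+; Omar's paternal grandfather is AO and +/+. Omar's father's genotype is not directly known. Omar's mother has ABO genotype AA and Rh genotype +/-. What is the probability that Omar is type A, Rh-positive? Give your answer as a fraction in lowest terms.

Omar's father's ABO genotype from BB × AO: 1/2 AB, 1/2 BO.
Crossing each possibility with the mother AA and summing P(type A): 1/2·1/2 + 1/2·1/2 = 1/2.
Similarly for Rh via the father's Rh distribution: P(Rh+) = 1.
Independent loci: 1/2 × 1 = 1/2.

1/2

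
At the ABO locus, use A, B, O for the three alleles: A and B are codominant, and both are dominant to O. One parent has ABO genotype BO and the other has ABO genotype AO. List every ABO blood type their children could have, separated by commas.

O, A, B, AB

Gametes from BO × AO give offspring ABO genotypes AB, AO, BO, OO, i.e. phenotypes O, A, B, AB.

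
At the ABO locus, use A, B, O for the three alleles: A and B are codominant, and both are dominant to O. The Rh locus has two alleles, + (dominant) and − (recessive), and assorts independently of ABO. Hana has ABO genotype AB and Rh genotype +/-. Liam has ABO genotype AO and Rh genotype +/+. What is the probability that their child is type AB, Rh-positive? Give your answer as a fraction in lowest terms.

ABO cross AB × AO → offspring phenotypes: 1/2 A, 1/4 B, 1/4 AB.
Rh cross +/- × +/+ → 1 Rh+.
Independent loci: P(type AB, Rh-positive) = 1/4 × 1 = 1/4.

1/4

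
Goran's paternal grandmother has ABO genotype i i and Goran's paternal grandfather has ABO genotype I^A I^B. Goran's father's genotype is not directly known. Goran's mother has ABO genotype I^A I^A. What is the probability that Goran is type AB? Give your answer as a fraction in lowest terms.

1/4

Goran's father's ABO genotype from i i × I^A I^B: 1/2 I^A i, 1/2 I^B i.
Crossing each possibility with the mother I^A I^A and summing P(type AB): 1/2·0 + 1/2·1/2 = 1/4.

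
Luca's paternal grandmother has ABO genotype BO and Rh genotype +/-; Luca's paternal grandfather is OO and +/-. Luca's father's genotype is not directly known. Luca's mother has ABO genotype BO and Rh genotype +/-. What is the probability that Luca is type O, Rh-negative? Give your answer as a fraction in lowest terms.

Luca's father's ABO genotype from BO × OO: 1/2 BO, 1/2 OO.
Crossing each possibility with the mother BO and summing P(type O): 1/2·1/4 + 1/2·1/2 = 3/8.
Similarly for Rh via the father's Rh distribution: P(Rh-) = 1/4.
Independent loci: 3/8 × 1/4 = 3/32.

3/32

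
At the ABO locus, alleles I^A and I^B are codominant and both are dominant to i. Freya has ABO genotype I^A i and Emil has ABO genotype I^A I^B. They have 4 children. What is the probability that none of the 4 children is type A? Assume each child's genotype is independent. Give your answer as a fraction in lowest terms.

1/16

ABO cross I^A i × I^A I^B → 1/2 A, 1/4 B, 1/4 AB.
So P(type A) = 1/2 per child.
P(not type A) = 1/2 for one child; (1/2)^4 = 1/16.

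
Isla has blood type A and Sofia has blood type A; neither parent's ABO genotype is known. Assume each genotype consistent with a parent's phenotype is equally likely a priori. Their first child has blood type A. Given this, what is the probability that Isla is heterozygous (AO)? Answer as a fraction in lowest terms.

7/15

Possible genotypes: Isla ∈ {AA, AO}; Sofia ∈ {AA, AO}.
Weight each parental genotype pair by prior × P(type-A child):
  AA × AA: posterior weight 4/15.
  AA × AO: posterior weight 4/15.
  AO × AA: posterior weight 4/15.
  AO × AO: posterior weight 1/5.
Sum the posterior weight over pairs where Isla is AO: 7/15.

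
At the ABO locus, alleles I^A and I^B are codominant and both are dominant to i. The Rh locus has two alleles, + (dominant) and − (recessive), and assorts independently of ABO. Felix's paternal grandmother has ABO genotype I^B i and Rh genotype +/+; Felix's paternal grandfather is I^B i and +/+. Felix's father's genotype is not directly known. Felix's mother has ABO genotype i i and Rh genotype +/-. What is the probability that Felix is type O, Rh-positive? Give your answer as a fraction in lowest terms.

Felix's father's ABO genotype from I^B i × I^B i: 1/4 I^B I^B, 1/2 I^B i, 1/4 i i.
Crossing each possibility with the mother i i and summing P(type O): 1/4·0 + 1/2·1/2 + 1/4·1 = 1/2.
Similarly for Rh via the father's Rh distribution: P(Rh+) = 1.
Independent loci: 1/2 × 1 = 1/2.

1/2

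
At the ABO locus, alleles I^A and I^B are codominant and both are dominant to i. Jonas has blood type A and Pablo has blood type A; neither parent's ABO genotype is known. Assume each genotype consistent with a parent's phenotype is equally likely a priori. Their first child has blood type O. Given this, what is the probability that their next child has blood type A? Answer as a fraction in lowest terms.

3/4

Possible genotypes: Jonas ∈ {I^A I^A, I^A i}; Pablo ∈ {I^A I^A, I^A i}.
Weight each parental genotype pair by prior × P(type-O child):
  I^A i × I^A i: posterior weight 1; P(next child type A) = 3/4.
Weighted sum = 3/4.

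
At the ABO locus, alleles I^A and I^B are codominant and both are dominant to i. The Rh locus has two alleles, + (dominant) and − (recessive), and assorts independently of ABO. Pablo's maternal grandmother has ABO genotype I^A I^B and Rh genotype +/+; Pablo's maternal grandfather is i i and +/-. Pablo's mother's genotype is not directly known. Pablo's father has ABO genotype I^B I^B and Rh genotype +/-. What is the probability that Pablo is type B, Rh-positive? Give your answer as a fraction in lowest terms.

21/32

Pablo's mother's ABO genotype from I^A I^B × i i: 1/2 I^A i, 1/2 I^B i.
Crossing each possibility with the father I^B I^B and summing P(type B): 1/2·1/2 + 1/2·1 = 3/4.
Similarly for Rh via the mother's Rh distribution: P(Rh+) = 7/8.
Independent loci: 3/4 × 7/8 = 21/32.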